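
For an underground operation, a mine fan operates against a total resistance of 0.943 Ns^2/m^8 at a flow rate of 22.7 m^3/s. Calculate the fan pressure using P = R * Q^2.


Compute Q^2:
Q^2 = 22.7^2 = 515.29
Compute pressure:
P = R * Q^2 = 0.943 * 515.29
= 485.9185 Pa

485.9185 Pa


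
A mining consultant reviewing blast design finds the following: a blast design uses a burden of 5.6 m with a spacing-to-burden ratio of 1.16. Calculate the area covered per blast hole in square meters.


First, find the spacing:
Spacing = burden * ratio = 5.6 * 1.16
= 6.496 m
Then, calculate the area:
Area = burden * spacing = 5.6 * 6.496
= 36.3776 m^2

36.3776 m^2


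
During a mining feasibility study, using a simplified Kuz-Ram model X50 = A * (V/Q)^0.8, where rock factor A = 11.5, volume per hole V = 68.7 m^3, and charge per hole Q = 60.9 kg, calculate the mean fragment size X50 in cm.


12.664 cm

Compute V/Q:
V/Q = 68.7 / 60.9 = 1.128078818
Raise to the power 0.8:
(V/Q)^0.8 = 1.128078818^0.8 = 1.101213573
Multiply by A:
X50 = 11.5 * 1.101213573
= 12.664 cm


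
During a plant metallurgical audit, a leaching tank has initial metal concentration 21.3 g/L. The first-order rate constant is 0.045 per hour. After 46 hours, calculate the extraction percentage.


Compute the exponent:
-k * t = -0.045 * 46 = -2.07
Remaining concentration:
C = 21.3 * exp(-2.07)
= 21.3 * 0.1261857817
= 2.68775715 g/L
Extracted = 21.3 - 2.68775715 = 18.61224285 g/L
Extraction % = 18.61224285 / 21.3 * 100
= 87.3814%

87.3814%


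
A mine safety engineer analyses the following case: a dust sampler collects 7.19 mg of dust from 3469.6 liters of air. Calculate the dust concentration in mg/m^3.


2.0723 mg/m^3

Convert liters to m^3: 1 m^3 = 1000 L
Concentration = mass / volume * 1000
= 7.19 / 3469.6 * 1000
= 0.00207228499 * 1000
= 2.0723 mg/m^3


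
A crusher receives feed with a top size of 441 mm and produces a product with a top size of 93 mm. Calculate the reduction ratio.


4.7419

Reduction ratio = feed size / product size
= 441 / 93
= 4.7419


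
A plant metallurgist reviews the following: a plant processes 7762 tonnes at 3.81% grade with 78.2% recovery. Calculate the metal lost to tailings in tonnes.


64.4696 tonnes

Total metal in feed:
= 7762 * 3.81 / 100 = 295.7322 tonnes
Metal recovered:
= 295.7322 * 78.2 / 100 = 231.2625804 tonnes
Metal lost to tailings:
= 295.7322 - 231.2625804
= 64.4696 tonnes


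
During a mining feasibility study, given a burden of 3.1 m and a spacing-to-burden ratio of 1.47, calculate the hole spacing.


4.557 m

Spacing = burden * ratio
= 3.1 * 1.47
= 4.557 m


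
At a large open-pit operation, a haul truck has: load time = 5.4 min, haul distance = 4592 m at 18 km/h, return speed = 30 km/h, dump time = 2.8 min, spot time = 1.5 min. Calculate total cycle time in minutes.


34.1907 min

Convert haul speed to m/min: 18 * 1000/60 = 300 m/min
Haul time = 4592 / 300 = 15.30666667 min
Convert return speed to m/min: 30 * 1000/60 = 500 m/min
Return time = 4592 / 500 = 9.184 min
Total cycle time:
= 5.4 + 15.30666667 + 2.8 + 9.184 + 1.5
= 34.1907 min


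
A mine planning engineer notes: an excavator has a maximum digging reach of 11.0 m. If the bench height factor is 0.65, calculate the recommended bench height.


Bench height = reach * factor
= 11.0 * 0.65
= 7.15 m

7.15 m


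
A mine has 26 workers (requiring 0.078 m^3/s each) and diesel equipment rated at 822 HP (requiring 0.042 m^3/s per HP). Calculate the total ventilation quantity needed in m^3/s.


Airflow for workers:
Q_people = 26 * 0.078 = 2.028 m^3/s
Airflow for diesel equipment:
Q_diesel = 822 * 0.042 = 34.524 m^3/s
Total ventilation:
Q_total = 2.028 + 34.524
= 36.552 m^3/s

36.552 m^3/s


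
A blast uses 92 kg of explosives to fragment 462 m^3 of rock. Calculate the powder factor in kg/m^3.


Powder factor = explosive mass / rock volume
= 92 / 462
= 0.1991 kg/m^3

0.1991 kg/m^3


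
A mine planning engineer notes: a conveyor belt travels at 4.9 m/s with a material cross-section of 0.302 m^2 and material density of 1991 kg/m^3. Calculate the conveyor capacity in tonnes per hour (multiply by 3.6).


Volumetric flow = speed * area
= 4.9 * 0.302 = 1.4798 m^3/s
Mass flow = volumetric * density
= 1.4798 * 1991 = 2946.2818 kg/s
Convert to t/h: multiply by 3.6
Capacity = 2946.2818 * 3.6
= 10606.6145 t/h

10606.6145 t/h


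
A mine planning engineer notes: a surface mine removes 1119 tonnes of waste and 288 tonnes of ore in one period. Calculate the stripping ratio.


Stripping ratio = waste tonnage / ore tonnage
= 1119 / 288
= 3.8854

3.8854


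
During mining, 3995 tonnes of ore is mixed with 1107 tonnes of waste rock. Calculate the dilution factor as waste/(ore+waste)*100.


Total material = ore + waste
= 3995 + 1107 = 5102 tonnes
Dilution = waste / total * 100
= 1107 / 5102 * 100
= 0.2169737358 * 100
= 21.6974%

21.6974%


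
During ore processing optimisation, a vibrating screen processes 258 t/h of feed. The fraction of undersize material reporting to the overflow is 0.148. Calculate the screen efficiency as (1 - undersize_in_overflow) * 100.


Screen efficiency = (1 - fraction of undersize in overflow) * 100
= (1 - 0.148) * 100
= 0.852 * 100
= 85.2%

85.2%


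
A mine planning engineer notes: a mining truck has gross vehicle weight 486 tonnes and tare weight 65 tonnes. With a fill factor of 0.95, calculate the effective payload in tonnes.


399.95 tonnes

Maximum payload = gross - tare
= 486 - 65 = 421 tonnes
Effective payload = max payload * fill factor
= 421 * 0.95
= 399.95 tonnes


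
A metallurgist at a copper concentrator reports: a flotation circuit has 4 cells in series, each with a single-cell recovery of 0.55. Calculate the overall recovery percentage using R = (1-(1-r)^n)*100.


Complement of single-cell recovery:
1 - r = 1 - 0.55 = 0.45
Raise to power n:
(1 - r)^4 = 0.45^4 = 0.04100625
Overall recovery:
R = (1 - 0.04100625) * 100
= 95.8994%

95.8994%


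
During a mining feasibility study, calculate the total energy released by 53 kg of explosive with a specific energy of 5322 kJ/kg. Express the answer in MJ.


Energy = mass * specific_energy / 1000
= 53 * 5322 / 1000
= 282066 / 1000
= 282.066 MJ

282.066 MJ


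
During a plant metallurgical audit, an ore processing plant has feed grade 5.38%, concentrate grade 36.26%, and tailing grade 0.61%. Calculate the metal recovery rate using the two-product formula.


Using the two-product formula:
R = 100 * c * (f - t) / (f * (c - t))
Numerator = 100 * 36.26 * (5.38 - 0.61)
= 100 * 36.26 * 4.77
= 17296.02
Denominator = 5.38 * (36.26 - 0.61)
= 5.38 * 35.65
= 191.797
R = 17296.02 / 191.797
= 90.1788%

90.1788%


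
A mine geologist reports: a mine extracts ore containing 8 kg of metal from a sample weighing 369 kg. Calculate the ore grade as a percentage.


Ore grade = (metal mass / ore mass) * 100
= (8 / 369) * 100
= 0.0216802168 * 100
= 2.168%

2.168%


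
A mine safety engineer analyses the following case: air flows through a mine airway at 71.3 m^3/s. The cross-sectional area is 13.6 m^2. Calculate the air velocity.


5.2426 m/s

Velocity = flow rate / cross-sectional area
= 71.3 / 13.6
= 5.2426 m/s


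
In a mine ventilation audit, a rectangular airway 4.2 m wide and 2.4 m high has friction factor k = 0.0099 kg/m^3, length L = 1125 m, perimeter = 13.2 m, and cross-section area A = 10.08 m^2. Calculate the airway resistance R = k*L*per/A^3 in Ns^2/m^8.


Compute the numerator:
k * L * per = 0.0099 * 1125 * 13.2
= 147.015
Compute the denominator:
A^3 = 10.08^3 = 1024.192512
Resistance:
R = 147.015 / 1024.192512
= 0.1435 Ns^2/m^8

0.1435 Ns^2/m^8


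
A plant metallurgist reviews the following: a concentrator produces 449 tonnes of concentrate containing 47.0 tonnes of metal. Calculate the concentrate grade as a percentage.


10.4677%

Grade = (metal in concentrate / concentrate mass) * 100
= (47.0 / 449) * 100
= 0.1046770601 * 100
= 10.4677%


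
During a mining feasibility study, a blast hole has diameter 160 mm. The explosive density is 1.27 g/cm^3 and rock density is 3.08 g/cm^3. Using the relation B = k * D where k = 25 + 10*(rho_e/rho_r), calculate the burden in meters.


First, compute k:
rho_e / rho_r = 1.27 / 3.08 = 0.4123376623
k = 25 + 10 * 0.4123376623 = 29.12337662
Then, compute burden:
B = k * D / 1000 = 29.12337662 * 160 / 1000
= 4659.74026 / 1000
= 4.6597 m

4.6597 m


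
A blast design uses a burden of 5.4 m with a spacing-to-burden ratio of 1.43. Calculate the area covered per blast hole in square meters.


41.6988 m^2

First, find the spacing:
Spacing = burden * ratio = 5.4 * 1.43
= 7.722 m
Then, calculate the area:
Area = burden * spacing = 5.4 * 7.722
= 41.6988 m^2


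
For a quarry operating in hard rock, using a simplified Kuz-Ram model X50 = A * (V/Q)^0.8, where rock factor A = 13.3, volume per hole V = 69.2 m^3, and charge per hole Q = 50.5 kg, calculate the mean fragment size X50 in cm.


17.1121 cm

Compute V/Q:
V/Q = 69.2 / 50.5 = 1.37029703
Raise to the power 0.8:
(V/Q)^0.8 = 1.37029703^0.8 = 1.28662437
Multiply by A:
X50 = 13.3 * 1.28662437
= 17.1121 cm


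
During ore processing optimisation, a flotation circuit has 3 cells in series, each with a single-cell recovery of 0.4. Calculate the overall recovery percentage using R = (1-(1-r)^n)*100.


Complement of single-cell recovery:
1 - r = 1 - 0.4 = 0.6
Raise to power n:
(1 - r)^3 = 0.6^3 = 0.216
Overall recovery:
R = (1 - 0.216) * 100
= 78.4%

78.4%


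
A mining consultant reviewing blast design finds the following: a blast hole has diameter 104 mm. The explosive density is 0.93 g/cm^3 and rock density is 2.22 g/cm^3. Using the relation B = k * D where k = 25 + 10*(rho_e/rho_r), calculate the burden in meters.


First, compute k:
rho_e / rho_r = 0.93 / 2.22 = 0.4189189189
k = 25 + 10 * 0.4189189189 = 29.18918919
Then, compute burden:
B = k * D / 1000 = 29.18918919 * 104 / 1000
= 3035.675676 / 1000
= 3.0357 m

3.0357 m


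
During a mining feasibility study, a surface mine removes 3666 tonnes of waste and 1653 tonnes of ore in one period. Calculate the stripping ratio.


2.2178

Stripping ratio = waste tonnage / ore tonnage
= 3666 / 1653
= 2.2178


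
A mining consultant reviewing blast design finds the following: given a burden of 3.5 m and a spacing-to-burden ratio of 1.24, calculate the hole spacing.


Spacing = burden * ratio
= 3.5 * 1.24
= 4.34 m

4.34 m


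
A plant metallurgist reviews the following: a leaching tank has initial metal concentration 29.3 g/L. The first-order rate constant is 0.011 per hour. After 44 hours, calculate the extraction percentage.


Compute the exponent:
-k * t = -0.011 * 44 = -0.484
Remaining concentration:
C = 29.3 * exp(-0.484)
= 29.3 * 0.6163132019
= 18.05797682 g/L
Extracted = 29.3 - 18.05797682 = 11.24202318 g/L
Extraction % = 11.24202318 / 29.3 * 100
= 38.3687%

38.3687%


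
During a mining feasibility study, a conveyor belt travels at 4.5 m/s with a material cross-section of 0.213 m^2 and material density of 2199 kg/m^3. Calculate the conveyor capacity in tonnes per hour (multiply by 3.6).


Volumetric flow = speed * area
= 4.5 * 0.213 = 0.9585 m^3/s
Mass flow = volumetric * density
= 0.9585 * 2199 = 2107.7415 kg/s
Convert to t/h: multiply by 3.6
Capacity = 2107.7415 * 3.6
= 7587.8694 t/h

7587.8694 t/h


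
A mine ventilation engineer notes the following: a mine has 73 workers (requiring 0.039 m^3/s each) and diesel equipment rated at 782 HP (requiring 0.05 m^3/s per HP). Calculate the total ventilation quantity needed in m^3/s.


41.947 m^3/s

Airflow for workers:
Q_people = 73 * 0.039 = 2.847 m^3/s
Airflow for diesel equipment:
Q_diesel = 782 * 0.05 = 39.1 m^3/s
Total ventilation:
Q_total = 2.847 + 39.1
= 41.947 m^3/s


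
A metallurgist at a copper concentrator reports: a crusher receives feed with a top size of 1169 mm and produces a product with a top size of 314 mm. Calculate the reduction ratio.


3.7229

Reduction ratio = feed size / product size
= 1169 / 314
= 3.7229


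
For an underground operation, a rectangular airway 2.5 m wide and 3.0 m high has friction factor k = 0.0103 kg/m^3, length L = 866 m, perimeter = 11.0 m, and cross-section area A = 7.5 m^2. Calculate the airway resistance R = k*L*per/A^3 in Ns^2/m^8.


0.2326 Ns^2/m^8

Compute the numerator:
k * L * per = 0.0103 * 866 * 11.0
= 98.1178
Compute the denominator:
A^3 = 7.5^3 = 421.875
Resistance:
R = 98.1178 / 421.875
= 0.2326 Ns^2/m^8


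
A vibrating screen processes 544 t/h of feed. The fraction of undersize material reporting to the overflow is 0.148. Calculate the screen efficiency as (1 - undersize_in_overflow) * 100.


85.2%

Screen efficiency = (1 - fraction of undersize in overflow) * 100
= (1 - 0.148) * 100
= 0.852 * 100
= 85.2%


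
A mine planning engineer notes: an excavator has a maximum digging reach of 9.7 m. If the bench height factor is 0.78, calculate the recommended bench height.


7.566 m

Bench height = reach * factor
= 9.7 * 0.78
= 7.566 m


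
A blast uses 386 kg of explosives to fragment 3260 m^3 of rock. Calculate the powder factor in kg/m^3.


0.1184 kg/m^3

Powder factor = explosive mass / rock volume
= 386 / 3260
= 0.1184 kg/m^3


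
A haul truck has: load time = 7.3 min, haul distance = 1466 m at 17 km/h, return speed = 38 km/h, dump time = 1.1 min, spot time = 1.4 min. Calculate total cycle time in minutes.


17.2889 min

Convert haul speed to m/min: 17 * 1000/60 = 283.3333333 m/min
Haul time = 1466 / 283.3333333 = 5.174117647 min
Convert return speed to m/min: 38 * 1000/60 = 633.3333333 m/min
Return time = 1466 / 633.3333333 = 2.314736842 min
Total cycle time:
= 7.3 + 5.174117647 + 1.1 + 2.314736842 + 1.4
= 17.2889 min


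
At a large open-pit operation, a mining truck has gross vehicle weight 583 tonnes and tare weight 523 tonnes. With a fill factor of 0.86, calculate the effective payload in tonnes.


51.6 tonnes

Maximum payload = gross - tare
= 583 - 523 = 60 tonnes
Effective payload = max payload * fill factor
= 60 * 0.86
= 51.6 tonnes


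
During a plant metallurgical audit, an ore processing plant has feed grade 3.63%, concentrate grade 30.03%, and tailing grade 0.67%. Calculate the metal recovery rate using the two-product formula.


83.4035%

Using the two-product formula:
R = 100 * c * (f - t) / (f * (c - t))
Numerator = 100 * 30.03 * (3.63 - 0.67)
= 100 * 30.03 * 2.96
= 8888.88
Denominator = 3.63 * (30.03 - 0.67)
= 3.63 * 29.36
= 106.5768
R = 8888.88 / 106.5768
= 83.4035%


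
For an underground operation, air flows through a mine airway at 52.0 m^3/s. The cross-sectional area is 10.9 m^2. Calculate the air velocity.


4.7706 m/s

Velocity = flow rate / cross-sectional area
= 52.0 / 10.9
= 4.7706 m/s


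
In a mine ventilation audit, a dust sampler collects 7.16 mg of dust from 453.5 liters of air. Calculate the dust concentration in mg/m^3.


Convert liters to m^3: 1 m^3 = 1000 L
Concentration = mass / volume * 1000
= 7.16 / 453.5 * 1000
= 0.01578831312 * 1000
= 15.7883 mg/m^3

15.7883 mg/m^3


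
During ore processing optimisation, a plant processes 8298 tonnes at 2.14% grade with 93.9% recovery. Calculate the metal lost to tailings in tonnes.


10.8322 tonnes

Total metal in feed:
= 8298 * 2.14 / 100 = 177.5772 tonnes
Metal recovered:
= 177.5772 * 93.9 / 100 = 166.7449908 tonnes
Metal lost to tailings:
= 177.5772 - 166.7449908
= 10.8322 tonnes


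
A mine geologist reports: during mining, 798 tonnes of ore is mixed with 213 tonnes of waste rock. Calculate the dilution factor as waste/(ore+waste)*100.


Total material = ore + waste
= 798 + 213 = 1011 tonnes
Dilution = waste / total * 100
= 213 / 1011 * 100
= 0.2106824926 * 100
= 21.0682%

21.0682%


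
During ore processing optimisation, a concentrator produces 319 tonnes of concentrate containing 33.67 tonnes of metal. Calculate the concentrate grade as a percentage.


10.5549%

Grade = (metal in concentrate / concentrate mass) * 100
= (33.67 / 319) * 100
= 0.1055485893 * 100
= 10.5549%


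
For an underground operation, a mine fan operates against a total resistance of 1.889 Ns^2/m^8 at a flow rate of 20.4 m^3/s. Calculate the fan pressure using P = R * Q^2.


Compute Q^2:
Q^2 = 20.4^2 = 416.16
Compute pressure:
P = R * Q^2 = 1.889 * 416.16
= 786.1262 Pa

786.1262 Pa


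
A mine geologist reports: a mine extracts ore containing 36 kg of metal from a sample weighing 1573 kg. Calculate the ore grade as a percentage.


2.2886%

Ore grade = (metal mass / ore mass) * 100
= (36 / 1573) * 100
= 0.0228862047 * 100
= 2.2886%


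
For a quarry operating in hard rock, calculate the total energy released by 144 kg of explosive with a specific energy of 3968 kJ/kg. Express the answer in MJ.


Energy = mass * specific_energy / 1000
= 144 * 3968 / 1000
= 571392 / 1000
= 571.392 MJ

571.392 MJ


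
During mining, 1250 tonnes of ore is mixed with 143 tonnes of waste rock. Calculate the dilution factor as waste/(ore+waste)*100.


Total material = ore + waste
= 1250 + 143 = 1393 tonnes
Dilution = waste / total * 100
= 143 / 1393 * 100
= 0.1026561378 * 100
= 10.2656%

10.2656%


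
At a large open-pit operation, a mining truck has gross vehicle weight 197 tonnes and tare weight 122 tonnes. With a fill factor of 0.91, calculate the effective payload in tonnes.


Maximum payload = gross - tare
= 197 - 122 = 75 tonnes
Effective payload = max payload * fill factor
= 75 * 0.91
= 68.25 tonnes

68.25 tonnes


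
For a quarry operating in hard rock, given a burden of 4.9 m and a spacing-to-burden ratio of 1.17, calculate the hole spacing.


5.733 m

Spacing = burden * ratio
= 4.9 * 1.17
= 5.733 m


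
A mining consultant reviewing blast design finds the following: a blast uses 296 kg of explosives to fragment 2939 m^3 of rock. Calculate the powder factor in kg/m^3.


Powder factor = explosive mass / rock volume
= 296 / 2939
= 0.1007 kg/m^3

0.1007 kg/m^3


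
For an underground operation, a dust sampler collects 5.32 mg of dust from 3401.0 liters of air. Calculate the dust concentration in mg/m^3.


Convert liters to m^3: 1 m^3 = 1000 L
Concentration = mass / volume * 1000
= 5.32 / 3401.0 * 1000
= 0.00156424581 * 1000
= 1.5642 mg/m^3

1.5642 mg/m^3


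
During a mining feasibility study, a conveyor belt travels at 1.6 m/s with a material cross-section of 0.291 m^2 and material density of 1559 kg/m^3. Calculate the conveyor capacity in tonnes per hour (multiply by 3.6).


2613.1334 t/h

Volumetric flow = speed * area
= 1.6 * 0.291 = 0.4656 m^3/s
Mass flow = volumetric * density
= 0.4656 * 1559 = 725.8704 kg/s
Convert to t/h: multiply by 3.6
Capacity = 725.8704 * 3.6
= 2613.1334 t/h


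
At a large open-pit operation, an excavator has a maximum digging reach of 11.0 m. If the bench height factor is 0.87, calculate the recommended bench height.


9.57 m

Bench height = reach * factor
= 11.0 * 0.87
= 9.57 m


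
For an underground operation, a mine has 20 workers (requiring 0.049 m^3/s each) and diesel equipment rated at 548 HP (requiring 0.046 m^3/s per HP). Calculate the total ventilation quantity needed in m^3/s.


26.188 m^3/s

Airflow for workers:
Q_people = 20 * 0.049 = 0.98 m^3/s
Airflow for diesel equipment:
Q_diesel = 548 * 0.046 = 25.208 m^3/s
Total ventilation:
Q_total = 0.98 + 25.208
= 26.188 m^3/s


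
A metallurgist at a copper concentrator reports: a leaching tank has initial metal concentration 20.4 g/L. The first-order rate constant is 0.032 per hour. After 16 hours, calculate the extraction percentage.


40.0704%

Compute the exponent:
-k * t = -0.032 * 16 = -0.512
Remaining concentration:
C = 20.4 * exp(-0.512)
= 20.4 * 0.5992957878
= 12.22563407 g/L
Extracted = 20.4 - 12.22563407 = 8.174365928 g/L
Extraction % = 8.174365928 / 20.4 * 100
= 40.0704%


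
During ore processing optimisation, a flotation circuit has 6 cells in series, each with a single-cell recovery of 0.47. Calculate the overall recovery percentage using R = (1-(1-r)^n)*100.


97.7836%

Complement of single-cell recovery:
1 - r = 1 - 0.47 = 0.53
Raise to power n:
(1 - r)^6 = 0.53^6 = 0.02216436113
Overall recovery:
R = (1 - 0.02216436113) * 100
= 97.7836%


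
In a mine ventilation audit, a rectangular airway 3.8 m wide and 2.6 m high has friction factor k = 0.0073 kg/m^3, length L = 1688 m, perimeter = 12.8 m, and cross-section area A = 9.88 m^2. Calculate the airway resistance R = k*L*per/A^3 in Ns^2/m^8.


0.1635 Ns^2/m^8

Compute the numerator:
k * L * per = 0.0073 * 1688 * 12.8
= 157.72672
Compute the denominator:
A^3 = 9.88^3 = 964.430272
Resistance:
R = 157.72672 / 964.430272
= 0.1635 Ns^2/m^8


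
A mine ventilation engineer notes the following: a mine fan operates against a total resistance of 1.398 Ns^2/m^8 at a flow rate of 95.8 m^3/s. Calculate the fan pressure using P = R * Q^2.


12830.3407 Pa

Compute Q^2:
Q^2 = 95.8^2 = 9177.64
Compute pressure:
P = R * Q^2 = 1.398 * 9177.64
= 12830.3407 Pa


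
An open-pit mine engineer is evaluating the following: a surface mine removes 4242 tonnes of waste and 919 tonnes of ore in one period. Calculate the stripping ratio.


4.6159

Stripping ratio = waste tonnage / ore tonnage
= 4242 / 919
= 4.6159


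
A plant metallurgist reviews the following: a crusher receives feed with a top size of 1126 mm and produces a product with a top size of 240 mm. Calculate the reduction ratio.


4.6917

Reduction ratio = feed size / product size
= 1126 / 240
= 4.6917


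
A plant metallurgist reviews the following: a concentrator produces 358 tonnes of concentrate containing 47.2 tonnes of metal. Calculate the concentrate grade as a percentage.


13.1844%

Grade = (metal in concentrate / concentrate mass) * 100
= (47.2 / 358) * 100
= 0.1318435754 * 100
= 13.1844%


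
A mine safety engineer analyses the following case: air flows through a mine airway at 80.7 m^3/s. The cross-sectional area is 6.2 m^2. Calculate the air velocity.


Velocity = flow rate / cross-sectional area
= 80.7 / 6.2
= 13.0161 m/s

13.0161 m/s


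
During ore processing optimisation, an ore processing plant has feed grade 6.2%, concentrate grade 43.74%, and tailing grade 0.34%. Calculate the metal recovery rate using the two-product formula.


Using the two-product formula:
R = 100 * c * (f - t) / (f * (c - t))
Numerator = 100 * 43.74 * (6.2 - 0.34)
= 100 * 43.74 * 5.86
= 25631.64
Denominator = 6.2 * (43.74 - 0.34)
= 6.2 * 43.4
= 269.08
R = 25631.64 / 269.08
= 95.2566%

95.2566%


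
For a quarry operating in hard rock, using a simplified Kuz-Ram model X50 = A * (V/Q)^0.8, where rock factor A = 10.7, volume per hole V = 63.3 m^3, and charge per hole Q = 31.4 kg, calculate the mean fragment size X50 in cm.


18.7483 cm

Compute V/Q:
V/Q = 63.3 / 31.4 = 2.015923567
Raise to the power 0.8:
(V/Q)^0.8 = 2.015923567^0.8 = 1.752182141
Multiply by A:
X50 = 10.7 * 1.752182141
= 18.7483 cm


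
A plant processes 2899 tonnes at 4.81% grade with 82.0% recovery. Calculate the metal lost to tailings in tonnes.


Total metal in feed:
= 2899 * 4.81 / 100 = 139.4419 tonnes
Metal recovered:
= 139.4419 * 82.0 / 100 = 114.342358 tonnes
Metal lost to tailings:
= 139.4419 - 114.342358
= 25.0995 tonnes

25.0995 tonnes


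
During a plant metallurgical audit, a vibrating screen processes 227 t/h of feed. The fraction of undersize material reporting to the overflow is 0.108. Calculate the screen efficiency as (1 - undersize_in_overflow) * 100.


89.2%

Screen efficiency = (1 - fraction of undersize in overflow) * 100
= (1 - 0.108) * 100
= 0.892 * 100
= 89.2%


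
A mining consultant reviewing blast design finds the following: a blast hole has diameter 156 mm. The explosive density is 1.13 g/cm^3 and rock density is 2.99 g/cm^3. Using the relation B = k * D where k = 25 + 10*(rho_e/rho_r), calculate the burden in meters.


4.4896 m

First, compute k:
rho_e / rho_r = 1.13 / 2.99 = 0.3779264214
k = 25 + 10 * 0.3779264214 = 28.77926421
Then, compute burden:
B = k * D / 1000 = 28.77926421 * 156 / 1000
= 4489.565217 / 1000
= 4.4896 m


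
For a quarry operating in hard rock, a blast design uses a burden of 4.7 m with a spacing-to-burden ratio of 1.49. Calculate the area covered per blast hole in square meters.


First, find the spacing:
Spacing = burden * ratio = 4.7 * 1.49
= 7.003 m
Then, calculate the area:
Area = burden * spacing = 4.7 * 7.003
= 32.9141 m^2

32.9141 m^2


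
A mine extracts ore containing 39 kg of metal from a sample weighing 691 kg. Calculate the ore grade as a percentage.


5.644%

Ore grade = (metal mass / ore mass) * 100
= (39 / 691) * 100
= 0.05643994211 * 100
= 5.644%


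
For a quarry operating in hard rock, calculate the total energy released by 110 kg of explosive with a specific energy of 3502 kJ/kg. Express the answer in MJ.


Energy = mass * specific_energy / 1000
= 110 * 3502 / 1000
= 385220 / 1000
= 385.22 MJ

385.22 MJ


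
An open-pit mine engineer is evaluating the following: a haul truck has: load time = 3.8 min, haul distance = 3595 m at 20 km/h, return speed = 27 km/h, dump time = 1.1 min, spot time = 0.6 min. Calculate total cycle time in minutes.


Convert haul speed to m/min: 20 * 1000/60 = 333.3333333 m/min
Haul time = 3595 / 333.3333333 = 10.785 min
Convert return speed to m/min: 27 * 1000/60 = 450 m/min
Return time = 3595 / 450 = 7.988888889 min
Total cycle time:
= 3.8 + 10.785 + 1.1 + 7.988888889 + 0.6
= 24.2739 min

24.2739 min


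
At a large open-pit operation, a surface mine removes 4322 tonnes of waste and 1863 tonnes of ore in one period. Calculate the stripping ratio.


2.3199

Stripping ratio = waste tonnage / ore tonnage
= 4322 / 1863
= 2.3199


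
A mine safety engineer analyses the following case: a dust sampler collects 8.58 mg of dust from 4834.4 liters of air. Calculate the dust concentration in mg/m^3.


Convert liters to m^3: 1 m^3 = 1000 L
Concentration = mass / volume * 1000
= 8.58 / 4834.4 * 1000
= 0.001774780738 * 1000
= 1.7748 mg/m^3

1.7748 mg/m^3


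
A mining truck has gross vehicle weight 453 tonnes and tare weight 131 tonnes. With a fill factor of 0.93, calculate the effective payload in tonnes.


299.46 tonnes

Maximum payload = gross - tare
= 453 - 131 = 322 tonnes
Effective payload = max payload * fill factor
= 322 * 0.93
= 299.46 tonnes


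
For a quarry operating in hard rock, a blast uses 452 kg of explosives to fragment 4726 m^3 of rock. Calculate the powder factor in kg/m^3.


0.0956 kg/m^3

Powder factor = explosive mass / rock volume
= 452 / 4726
= 0.0956 kg/m^3


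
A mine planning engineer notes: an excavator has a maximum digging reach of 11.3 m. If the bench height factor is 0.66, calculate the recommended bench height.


7.458 m

Bench height = reach * factor
= 11.3 * 0.66
= 7.458 m


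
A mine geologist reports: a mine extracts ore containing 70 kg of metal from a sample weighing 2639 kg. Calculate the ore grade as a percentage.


2.6525%

Ore grade = (metal mass / ore mass) * 100
= (70 / 2639) * 100
= 0.02652519894 * 100
= 2.6525%


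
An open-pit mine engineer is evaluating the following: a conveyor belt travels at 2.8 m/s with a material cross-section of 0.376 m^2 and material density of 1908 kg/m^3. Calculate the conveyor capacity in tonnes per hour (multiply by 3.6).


7231.4726 t/h

Volumetric flow = speed * area
= 2.8 * 0.376 = 1.0528 m^3/s
Mass flow = volumetric * density
= 1.0528 * 1908 = 2008.7424 kg/s
Convert to t/h: multiply by 3.6
Capacity = 2008.7424 * 3.6
= 7231.4726 t/h


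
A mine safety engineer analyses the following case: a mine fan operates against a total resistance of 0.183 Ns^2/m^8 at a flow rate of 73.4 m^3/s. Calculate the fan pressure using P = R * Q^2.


985.9235 Pa

Compute Q^2:
Q^2 = 73.4^2 = 5387.56
Compute pressure:
P = R * Q^2 = 0.183 * 5387.56
= 985.9235 Pa


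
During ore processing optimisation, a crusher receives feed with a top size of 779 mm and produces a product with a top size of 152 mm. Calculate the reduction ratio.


Reduction ratio = feed size / product size
= 779 / 152
= 5.125

5.125


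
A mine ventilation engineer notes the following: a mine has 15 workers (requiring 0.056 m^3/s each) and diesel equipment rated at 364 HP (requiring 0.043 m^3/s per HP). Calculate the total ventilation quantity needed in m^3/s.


16.492 m^3/s

Airflow for workers:
Q_people = 15 * 0.056 = 0.84 m^3/s
Airflow for diesel equipment:
Q_diesel = 364 * 0.043 = 15.652 m^3/s
Total ventilation:
Q_total = 0.84 + 15.652
= 16.492 m^3/s


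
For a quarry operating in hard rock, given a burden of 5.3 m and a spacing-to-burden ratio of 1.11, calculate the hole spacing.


5.883 m

Spacing = burden * ratio
= 5.3 * 1.11
= 5.883 m


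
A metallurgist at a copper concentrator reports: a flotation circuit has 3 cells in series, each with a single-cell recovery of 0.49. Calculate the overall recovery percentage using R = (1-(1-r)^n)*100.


Complement of single-cell recovery:
1 - r = 1 - 0.49 = 0.51
Raise to power n:
(1 - r)^3 = 0.51^3 = 0.132651
Overall recovery:
R = (1 - 0.132651) * 100
= 86.7349%

86.7349%


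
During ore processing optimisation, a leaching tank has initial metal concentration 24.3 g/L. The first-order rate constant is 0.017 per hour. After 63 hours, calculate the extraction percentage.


65.7334%

Compute the exponent:
-k * t = -0.017 * 63 = -1.071
Remaining concentration:
C = 24.3 * exp(-1.071)
= 24.3 * 0.3426656803
= 8.326776032 g/L
Extracted = 24.3 - 8.326776032 = 15.97322397 g/L
Extraction % = 15.97322397 / 24.3 * 100
= 65.7334%


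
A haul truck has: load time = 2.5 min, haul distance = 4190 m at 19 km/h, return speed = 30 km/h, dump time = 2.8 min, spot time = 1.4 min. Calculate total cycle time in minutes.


Convert haul speed to m/min: 19 * 1000/60 = 316.6666667 m/min
Haul time = 4190 / 316.6666667 = 13.23157895 min
Convert return speed to m/min: 30 * 1000/60 = 500 m/min
Return time = 4190 / 500 = 8.38 min
Total cycle time:
= 2.5 + 13.23157895 + 2.8 + 8.38 + 1.4
= 28.3116 min

28.3116 min


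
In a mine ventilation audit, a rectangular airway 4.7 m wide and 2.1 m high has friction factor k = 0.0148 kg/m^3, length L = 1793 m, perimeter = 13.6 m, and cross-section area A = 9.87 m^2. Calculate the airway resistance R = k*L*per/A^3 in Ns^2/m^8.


0.3753 Ns^2/m^8

Compute the numerator:
k * L * per = 0.0148 * 1793 * 13.6
= 360.89504
Compute the denominator:
A^3 = 9.87^3 = 961.504803
Resistance:
R = 360.89504 / 961.504803
= 0.3753 Ns^2/m^8


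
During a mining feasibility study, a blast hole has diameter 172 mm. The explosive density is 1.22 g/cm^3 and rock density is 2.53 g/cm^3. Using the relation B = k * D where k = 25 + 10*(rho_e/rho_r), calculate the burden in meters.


First, compute k:
rho_e / rho_r = 1.22 / 2.53 = 0.4822134387
k = 25 + 10 * 0.4822134387 = 29.82213439
Then, compute burden:
B = k * D / 1000 = 29.82213439 * 172 / 1000
= 5129.407115 / 1000
= 5.1294 m

5.1294 m


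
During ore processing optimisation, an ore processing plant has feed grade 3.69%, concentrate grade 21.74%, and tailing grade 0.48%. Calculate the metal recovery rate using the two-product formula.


Using the two-product formula:
R = 100 * c * (f - t) / (f * (c - t))
Numerator = 100 * 21.74 * (3.69 - 0.48)
= 100 * 21.74 * 3.21
= 6978.54
Denominator = 3.69 * (21.74 - 0.48)
= 3.69 * 21.26
= 78.4494
R = 6978.54 / 78.4494
= 88.9559%

88.9559%


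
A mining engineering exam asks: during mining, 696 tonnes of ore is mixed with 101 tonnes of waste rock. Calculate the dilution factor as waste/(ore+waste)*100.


Total material = ore + waste
= 696 + 101 = 797 tonnes
Dilution = waste / total * 100
= 101 / 797 * 100
= 0.1267252196 * 100
= 12.6725%

12.6725%


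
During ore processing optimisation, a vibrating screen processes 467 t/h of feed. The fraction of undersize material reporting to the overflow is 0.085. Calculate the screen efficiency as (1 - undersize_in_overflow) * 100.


91.5%

Screen efficiency = (1 - fraction of undersize in overflow) * 100
= (1 - 0.085) * 100
= 0.915 * 100
= 91.5%


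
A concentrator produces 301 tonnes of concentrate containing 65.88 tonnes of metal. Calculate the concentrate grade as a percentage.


Grade = (metal in concentrate / concentrate mass) * 100
= (65.88 / 301) * 100
= 0.2188704319 * 100
= 21.887%

21.887%


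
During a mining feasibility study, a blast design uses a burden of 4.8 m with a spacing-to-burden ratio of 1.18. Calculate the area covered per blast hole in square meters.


27.1872 m^2

First, find the spacing:
Spacing = burden * ratio = 4.8 * 1.18
= 5.664 m
Then, calculate the area:
Area = burden * spacing = 4.8 * 5.664
= 27.1872 m^2


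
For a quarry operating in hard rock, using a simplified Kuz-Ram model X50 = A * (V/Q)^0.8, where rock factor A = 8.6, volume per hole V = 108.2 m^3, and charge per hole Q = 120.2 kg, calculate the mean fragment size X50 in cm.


Compute V/Q:
V/Q = 108.2 / 120.2 = 0.9001663894
Raise to the power 0.8:
(V/Q)^0.8 = 0.9001663894^0.8 = 0.9193020625
Multiply by A:
X50 = 8.6 * 0.9193020625
= 7.906 cm

7.906 cm


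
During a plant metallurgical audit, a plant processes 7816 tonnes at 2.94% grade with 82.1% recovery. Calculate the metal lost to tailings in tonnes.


Total metal in feed:
= 7816 * 2.94 / 100 = 229.7904 tonnes
Metal recovered:
= 229.7904 * 82.1 / 100 = 188.6579184 tonnes
Metal lost to tailings:
= 229.7904 - 188.6579184
= 41.1325 tonnes

41.1325 tonnes


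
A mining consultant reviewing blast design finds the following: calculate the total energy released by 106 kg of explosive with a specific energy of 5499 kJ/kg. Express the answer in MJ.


Energy = mass * specific_energy / 1000
= 106 * 5499 / 1000
= 582894 / 1000
= 582.894 MJ

582.894 MJ


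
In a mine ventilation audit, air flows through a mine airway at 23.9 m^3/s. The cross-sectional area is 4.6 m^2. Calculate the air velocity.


Velocity = flow rate / cross-sectional area
= 23.9 / 4.6
= 5.1957 m/s

5.1957 m/s


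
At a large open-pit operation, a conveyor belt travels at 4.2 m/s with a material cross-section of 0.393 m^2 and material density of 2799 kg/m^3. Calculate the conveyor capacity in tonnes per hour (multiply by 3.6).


Volumetric flow = speed * area
= 4.2 * 0.393 = 1.6506 m^3/s
Mass flow = volumetric * density
= 1.6506 * 2799 = 4620.0294 kg/s
Convert to t/h: multiply by 3.6
Capacity = 4620.0294 * 3.6
= 16632.1058 t/h

16632.1058 t/h


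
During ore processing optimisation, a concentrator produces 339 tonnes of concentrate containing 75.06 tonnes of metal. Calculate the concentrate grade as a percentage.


Grade = (metal in concentrate / concentrate mass) * 100
= (75.06 / 339) * 100
= 0.2214159292 * 100
= 22.1416%

22.1416%


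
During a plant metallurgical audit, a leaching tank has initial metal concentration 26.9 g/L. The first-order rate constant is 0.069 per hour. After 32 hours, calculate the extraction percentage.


Compute the exponent:
-k * t = -0.069 * 32 = -2.208
Remaining concentration:
C = 26.9 * exp(-2.208)
= 26.9 * 0.1099202694
= 2.956855246 g/L
Extracted = 26.9 - 2.956855246 = 23.94314475 g/L
Extraction % = 23.94314475 / 26.9 * 100
= 89.008%

89.008%


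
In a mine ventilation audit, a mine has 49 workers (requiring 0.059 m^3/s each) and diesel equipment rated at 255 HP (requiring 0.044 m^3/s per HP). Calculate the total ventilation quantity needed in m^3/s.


Airflow for workers:
Q_people = 49 * 0.059 = 2.891 m^3/s
Airflow for diesel equipment:
Q_diesel = 255 * 0.044 = 11.22 m^3/s
Total ventilation:
Q_total = 2.891 + 11.22
= 14.111 m^3/s

14.111 m^3/s


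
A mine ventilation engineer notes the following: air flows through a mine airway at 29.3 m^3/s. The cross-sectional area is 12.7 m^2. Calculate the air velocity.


Velocity = flow rate / cross-sectional area
= 29.3 / 12.7
= 2.3071 m/s

2.3071 m/s


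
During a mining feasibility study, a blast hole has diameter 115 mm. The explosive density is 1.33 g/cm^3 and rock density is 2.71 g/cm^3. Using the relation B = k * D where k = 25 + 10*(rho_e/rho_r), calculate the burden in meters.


First, compute k:
rho_e / rho_r = 1.33 / 2.71 = 0.4907749077
k = 25 + 10 * 0.4907749077 = 29.90774908
Then, compute burden:
B = k * D / 1000 = 29.90774908 * 115 / 1000
= 3439.391144 / 1000
= 3.4394 m

3.4394 m


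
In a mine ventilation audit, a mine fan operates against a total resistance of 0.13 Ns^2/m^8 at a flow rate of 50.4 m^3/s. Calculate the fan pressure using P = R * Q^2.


330.2208 Pa

Compute Q^2:
Q^2 = 50.4^2 = 2540.16
Compute pressure:
P = R * Q^2 = 0.13 * 2540.16
= 330.2208 Pa


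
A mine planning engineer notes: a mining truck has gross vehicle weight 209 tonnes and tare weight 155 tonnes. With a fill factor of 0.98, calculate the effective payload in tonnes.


Maximum payload = gross - tare
= 209 - 155 = 54 tonnes
Effective payload = max payload * fill factor
= 54 * 0.98
= 52.92 tonnes

52.92 tonnes


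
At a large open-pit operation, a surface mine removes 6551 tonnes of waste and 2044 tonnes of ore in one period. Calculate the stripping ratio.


Stripping ratio = waste tonnage / ore tonnage
= 6551 / 2044
= 3.205

3.205


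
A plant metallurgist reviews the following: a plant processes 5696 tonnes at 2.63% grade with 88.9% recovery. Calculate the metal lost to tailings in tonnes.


Total metal in feed:
= 5696 * 2.63 / 100 = 149.8048 tonnes
Metal recovered:
= 149.8048 * 88.9 / 100 = 133.1764672 tonnes
Metal lost to tailings:
= 149.8048 - 133.1764672
= 16.6283 tonnes

16.6283 tonnes


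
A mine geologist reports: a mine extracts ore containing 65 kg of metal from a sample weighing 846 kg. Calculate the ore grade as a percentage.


Ore grade = (metal mass / ore mass) * 100
= (65 / 846) * 100
= 0.0768321513 * 100
= 7.6832%

7.6832%


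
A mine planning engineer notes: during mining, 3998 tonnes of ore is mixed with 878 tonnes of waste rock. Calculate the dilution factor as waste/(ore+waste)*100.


Total material = ore + waste
= 3998 + 878 = 4876 tonnes
Dilution = waste / total * 100
= 878 / 4876 * 100
= 0.1800656276 * 100
= 18.0066%

18.0066%


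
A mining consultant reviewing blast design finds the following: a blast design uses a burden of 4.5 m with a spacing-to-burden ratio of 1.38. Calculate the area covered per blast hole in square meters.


27.945 m^2

First, find the spacing:
Spacing = burden * ratio = 4.5 * 1.38
= 6.21 m
Then, calculate the area:
Area = burden * spacing = 4.5 * 6.21
= 27.945 m^2


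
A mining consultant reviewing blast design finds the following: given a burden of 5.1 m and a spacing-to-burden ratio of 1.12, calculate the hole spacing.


5.712 m

Spacing = burden * ratio
= 5.1 * 1.12
= 5.712 m


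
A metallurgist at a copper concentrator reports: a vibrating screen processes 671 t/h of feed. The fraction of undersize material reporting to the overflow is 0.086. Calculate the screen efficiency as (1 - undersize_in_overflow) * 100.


91.4%

Screen efficiency = (1 - fraction of undersize in overflow) * 100
= (1 - 0.086) * 100
= 0.914 * 100
= 91.4%


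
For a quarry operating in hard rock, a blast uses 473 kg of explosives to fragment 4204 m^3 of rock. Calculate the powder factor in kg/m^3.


0.1125 kg/m^3

Powder factor = explosive mass / rock volume
= 473 / 4204
= 0.1125 kg/m^3


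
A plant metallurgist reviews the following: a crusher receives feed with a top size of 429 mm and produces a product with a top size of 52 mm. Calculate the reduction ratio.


8.25

Reduction ratio = feed size / product size
= 429 / 52
= 8.25


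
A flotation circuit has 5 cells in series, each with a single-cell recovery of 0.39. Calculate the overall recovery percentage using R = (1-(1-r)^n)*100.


Complement of single-cell recovery:
1 - r = 1 - 0.39 = 0.61
Raise to power n:
(1 - r)^5 = 0.61^5 = 0.0844596301
Overall recovery:
R = (1 - 0.0844596301) * 100
= 91.554%

91.554%
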